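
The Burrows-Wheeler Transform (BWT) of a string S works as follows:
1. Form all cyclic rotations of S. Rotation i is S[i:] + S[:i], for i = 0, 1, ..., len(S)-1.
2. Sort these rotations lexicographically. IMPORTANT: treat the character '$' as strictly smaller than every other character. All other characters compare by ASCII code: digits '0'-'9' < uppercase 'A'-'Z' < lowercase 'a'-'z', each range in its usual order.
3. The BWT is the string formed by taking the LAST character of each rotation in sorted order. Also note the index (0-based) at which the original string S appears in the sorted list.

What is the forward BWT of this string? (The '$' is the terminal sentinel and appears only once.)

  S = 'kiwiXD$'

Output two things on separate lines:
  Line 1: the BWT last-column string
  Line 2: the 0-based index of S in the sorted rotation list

All 7 rotations (rotation i = S[i:]+S[:i]):
  rot[0] = kiwiXD$
  rot[1] = iwiXD$k
  rot[2] = wiXD$ki
  rot[3] = iXD$kiw
  rot[4] = XD$kiwi
  rot[5] = D$kiwiX
  rot[6] = $kiwiXD
Sorted (with $ < everything):
  sorted[0] = $kiwiXD  (last char: 'D')
  sorted[1] = D$kiwiX  (last char: 'X')
  sorted[2] = XD$kiwi  (last char: 'i')
  sorted[3] = iXD$kiw  (last char: 'w')
  sorted[4] = iwiXD$k  (last char: 'k')
  sorted[5] = kiwiXD$  (last char: '$')
  sorted[6] = wiXD$ki  (last char: 'i')
Last column: DXiwk$i
Original string S is at sorted index 5

Answer: DXiwk$i
5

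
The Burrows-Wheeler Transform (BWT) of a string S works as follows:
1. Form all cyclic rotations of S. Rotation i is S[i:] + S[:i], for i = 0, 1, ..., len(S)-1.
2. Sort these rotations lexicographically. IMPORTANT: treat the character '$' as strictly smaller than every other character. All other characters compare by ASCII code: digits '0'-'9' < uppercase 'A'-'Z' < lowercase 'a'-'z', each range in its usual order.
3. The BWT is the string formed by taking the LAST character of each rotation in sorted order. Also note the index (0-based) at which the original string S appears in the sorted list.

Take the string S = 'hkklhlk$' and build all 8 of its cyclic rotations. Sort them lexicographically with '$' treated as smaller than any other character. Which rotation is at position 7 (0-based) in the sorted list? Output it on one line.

All 8 rotations (rotation i = S[i:]+S[:i]):
  rot[0] = hkklhlk$
  rot[1] = kklhlk$h
  rot[2] = klhlk$hk
  rot[3] = lhlk$hkk
  rot[4] = hlk$hkkl
  rot[5] = lk$hkklh
  rot[6] = k$hkklhl
  rot[7] = $hkklhlk
Sorted (with $ < everything):
  sorted[0] = $hkklhlk
  sorted[1] = hkklhlk$
  sorted[2] = hlk$hkkl
  sorted[3] = k$hkklhl
  sorted[4] = kklhlk$h
  sorted[5] = klhlk$hk
  sorted[6] = lhlk$hkk
  sorted[7] = lk$hkklh
sorted[7] = lk$hkklh

Answer: lk$hkklh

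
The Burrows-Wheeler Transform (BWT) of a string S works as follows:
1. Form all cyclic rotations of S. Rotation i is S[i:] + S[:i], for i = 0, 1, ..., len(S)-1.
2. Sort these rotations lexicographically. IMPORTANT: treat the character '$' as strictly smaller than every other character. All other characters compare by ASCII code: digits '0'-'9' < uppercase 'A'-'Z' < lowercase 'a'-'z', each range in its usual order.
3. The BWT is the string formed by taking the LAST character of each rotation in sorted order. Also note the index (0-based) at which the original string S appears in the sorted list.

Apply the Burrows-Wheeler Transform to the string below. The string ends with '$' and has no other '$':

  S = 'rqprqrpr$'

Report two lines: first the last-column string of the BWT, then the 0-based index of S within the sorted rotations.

All 9 rotations (rotation i = S[i:]+S[:i]):
  rot[0] = rqprqrpr$
  rot[1] = qprqrpr$r
  rot[2] = prqrpr$rq
  rot[3] = rqrpr$rqp
  rot[4] = qrpr$rqpr
  rot[5] = rpr$rqprq
  rot[6] = pr$rqprqr
  rot[7] = r$rqprqrp
  rot[8] = $rqprqrpr
Sorted (with $ < everything):
  sorted[0] = $rqprqrpr  (last char: 'r')
  sorted[1] = pr$rqprqr  (last char: 'r')
  sorted[2] = prqrpr$rq  (last char: 'q')
  sorted[3] = qprqrpr$r  (last char: 'r')
  sorted[4] = qrpr$rqpr  (last char: 'r')
  sorted[5] = r$rqprqrp  (last char: 'p')
  sorted[6] = rpr$rqprq  (last char: 'q')
  sorted[7] = rqprqrpr$  (last char: '$')
  sorted[8] = rqrpr$rqp  (last char: 'p')
Last column: rrqrrpq$p
Original string S is at sorted index 7

Answer: rrqrrpq$p
7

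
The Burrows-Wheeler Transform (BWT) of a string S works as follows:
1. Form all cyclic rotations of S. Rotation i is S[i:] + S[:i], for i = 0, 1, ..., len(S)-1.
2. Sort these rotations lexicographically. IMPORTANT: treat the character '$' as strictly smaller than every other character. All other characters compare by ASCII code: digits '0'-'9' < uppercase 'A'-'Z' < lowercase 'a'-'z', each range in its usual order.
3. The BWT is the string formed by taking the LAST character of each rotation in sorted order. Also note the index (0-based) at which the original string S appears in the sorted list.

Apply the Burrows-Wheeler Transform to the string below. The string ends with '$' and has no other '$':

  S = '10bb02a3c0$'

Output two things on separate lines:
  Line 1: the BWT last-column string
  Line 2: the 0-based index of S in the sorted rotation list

All 11 rotations (rotation i = S[i:]+S[:i]):
  rot[0] = 10bb02a3c0$
  rot[1] = 0bb02a3c0$1
  rot[2] = bb02a3c0$10
  rot[3] = b02a3c0$10b
  rot[4] = 02a3c0$10bb
  rot[5] = 2a3c0$10bb0
  rot[6] = a3c0$10bb02
  rot[7] = 3c0$10bb02a
  rot[8] = c0$10bb02a3
  rot[9] = 0$10bb02a3c
  rot[10] = $10bb02a3c0
Sorted (with $ < everything):
  sorted[0] = $10bb02a3c0  (last char: '0')
  sorted[1] = 0$10bb02a3c  (last char: 'c')
  sorted[2] = 02a3c0$10bb  (last char: 'b')
  sorted[3] = 0bb02a3c0$1  (last char: '1')
  sorted[4] = 10bb02a3c0$  (last char: '$')
  sorted[5] = 2a3c0$10bb0  (last char: '0')
  sorted[6] = 3c0$10bb02a  (last char: 'a')
  sorted[7] = a3c0$10bb02  (last char: '2')
  sorted[8] = b02a3c0$10b  (last char: 'b')
  sorted[9] = bb02a3c0$10  (last char: '0')
  sorted[10] = c0$10bb02a3  (last char: '3')
Last column: 0cb1$0a2b03
Original string S is at sorted index 4

Answer: 0cb1$0a2b03
4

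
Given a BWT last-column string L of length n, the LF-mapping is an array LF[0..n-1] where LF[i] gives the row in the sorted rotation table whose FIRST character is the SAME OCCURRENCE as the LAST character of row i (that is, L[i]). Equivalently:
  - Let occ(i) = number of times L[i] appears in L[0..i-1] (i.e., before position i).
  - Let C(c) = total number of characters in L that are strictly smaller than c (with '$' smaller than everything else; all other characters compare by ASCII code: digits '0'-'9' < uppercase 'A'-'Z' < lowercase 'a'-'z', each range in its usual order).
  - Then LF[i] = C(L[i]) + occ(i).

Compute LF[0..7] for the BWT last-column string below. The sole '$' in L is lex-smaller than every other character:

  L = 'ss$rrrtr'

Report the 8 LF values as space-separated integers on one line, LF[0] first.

Char counts: '$':1, 'r':4, 's':2, 't':1
C (first-col start): C('$')=0, C('r')=1, C('s')=5, C('t')=7
L[0]='s': occ=0, LF[0]=C('s')+0=5+0=5
L[1]='s': occ=1, LF[1]=C('s')+1=5+1=6
L[2]='$': occ=0, LF[2]=C('$')+0=0+0=0
L[3]='r': occ=0, LF[3]=C('r')+0=1+0=1
L[4]='r': occ=1, LF[4]=C('r')+1=1+1=2
L[5]='r': occ=2, LF[5]=C('r')+2=1+2=3
L[6]='t': occ=0, LF[6]=C('t')+0=7+0=7
L[7]='r': occ=3, LF[7]=C('r')+3=1+3=4

Answer: 5 6 0 1 2 3 7 4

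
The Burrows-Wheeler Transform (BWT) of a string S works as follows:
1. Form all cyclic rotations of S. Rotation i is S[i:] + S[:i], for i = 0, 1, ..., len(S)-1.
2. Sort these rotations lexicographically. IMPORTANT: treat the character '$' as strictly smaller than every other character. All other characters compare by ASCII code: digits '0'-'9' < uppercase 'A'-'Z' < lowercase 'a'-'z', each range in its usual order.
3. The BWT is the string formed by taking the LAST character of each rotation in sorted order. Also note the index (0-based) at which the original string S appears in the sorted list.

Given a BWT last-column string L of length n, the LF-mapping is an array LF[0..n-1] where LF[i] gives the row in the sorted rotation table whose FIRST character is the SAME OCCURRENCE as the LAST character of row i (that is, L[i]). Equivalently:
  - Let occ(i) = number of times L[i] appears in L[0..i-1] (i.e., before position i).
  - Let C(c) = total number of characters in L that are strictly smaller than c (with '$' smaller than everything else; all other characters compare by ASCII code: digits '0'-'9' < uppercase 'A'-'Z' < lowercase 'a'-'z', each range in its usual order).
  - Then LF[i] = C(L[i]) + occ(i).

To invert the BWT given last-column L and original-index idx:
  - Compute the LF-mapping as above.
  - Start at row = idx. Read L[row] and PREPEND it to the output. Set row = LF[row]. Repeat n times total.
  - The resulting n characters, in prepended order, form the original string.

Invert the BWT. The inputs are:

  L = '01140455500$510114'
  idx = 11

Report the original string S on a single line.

LF mapping: 1 6 7 11 2 12 14 15 16 3 4 0 17 8 5 9 10 13
Walk LF starting at row 11, prepending L[row]:
  step 1: row=11, L[11]='$', prepend. Next row=LF[11]=0
  step 2: row=0, L[0]='0', prepend. Next row=LF[0]=1
  step 3: row=1, L[1]='1', prepend. Next row=LF[1]=6
  step 4: row=6, L[6]='5', prepend. Next row=LF[6]=14
  step 5: row=14, L[14]='0', prepend. Next row=LF[14]=5
  step 6: row=5, L[5]='4', prepend. Next row=LF[5]=12
  step 7: row=12, L[12]='5', prepend. Next row=LF[12]=17
  step 8: row=17, L[17]='4', prepend. Next row=LF[17]=13
  step 9: row=13, L[13]='1', prepend. Next row=LF[13]=8
  step 10: row=8, L[8]='5', prepend. Next row=LF[8]=16
  step 11: row=16, L[16]='1', prepend. Next row=LF[16]=10
  step 12: row=10, L[10]='0', prepend. Next row=LF[10]=4
  step 13: row=4, L[4]='0', prepend. Next row=LF[4]=2
  step 14: row=2, L[2]='1', prepend. Next row=LF[2]=7
  step 15: row=7, L[7]='5', prepend. Next row=LF[7]=15
  step 16: row=15, L[15]='1', prepend. Next row=LF[15]=9
  step 17: row=9, L[9]='0', prepend. Next row=LF[9]=3
  step 18: row=3, L[3]='4', prepend. Next row=LF[3]=11
Reversed output: 40151001514540510$

Answer: 40151001514540510$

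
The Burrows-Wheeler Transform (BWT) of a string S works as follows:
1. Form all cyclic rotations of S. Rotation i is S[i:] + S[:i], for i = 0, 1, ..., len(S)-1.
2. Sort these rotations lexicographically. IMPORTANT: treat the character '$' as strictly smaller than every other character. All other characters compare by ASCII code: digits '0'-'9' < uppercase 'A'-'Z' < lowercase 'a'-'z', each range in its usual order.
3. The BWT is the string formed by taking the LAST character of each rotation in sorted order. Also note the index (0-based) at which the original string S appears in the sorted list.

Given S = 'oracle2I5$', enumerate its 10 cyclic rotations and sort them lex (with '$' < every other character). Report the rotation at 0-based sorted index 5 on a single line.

Answer: cle2I5$ora

Derivation:
All 10 rotations (rotation i = S[i:]+S[:i]):
  rot[0] = oracle2I5$
  rot[1] = racle2I5$o
  rot[2] = acle2I5$or
  rot[3] = cle2I5$ora
  rot[4] = le2I5$orac
  rot[5] = e2I5$oracl
  rot[6] = 2I5$oracle
  rot[7] = I5$oracle2
  rot[8] = 5$oracle2I
  rot[9] = $oracle2I5
Sorted (with $ < everything):
  sorted[0] = $oracle2I5
  sorted[1] = 2I5$oracle
  sorted[2] = 5$oracle2I
  sorted[3] = I5$oracle2
  sorted[4] = acle2I5$or
  sorted[5] = cle2I5$ora
  sorted[6] = e2I5$oracl
  sorted[7] = le2I5$orac
  sorted[8] = oracle2I5$
  sorted[9] = racle2I5$o
sorted[5] = cle2I5$ora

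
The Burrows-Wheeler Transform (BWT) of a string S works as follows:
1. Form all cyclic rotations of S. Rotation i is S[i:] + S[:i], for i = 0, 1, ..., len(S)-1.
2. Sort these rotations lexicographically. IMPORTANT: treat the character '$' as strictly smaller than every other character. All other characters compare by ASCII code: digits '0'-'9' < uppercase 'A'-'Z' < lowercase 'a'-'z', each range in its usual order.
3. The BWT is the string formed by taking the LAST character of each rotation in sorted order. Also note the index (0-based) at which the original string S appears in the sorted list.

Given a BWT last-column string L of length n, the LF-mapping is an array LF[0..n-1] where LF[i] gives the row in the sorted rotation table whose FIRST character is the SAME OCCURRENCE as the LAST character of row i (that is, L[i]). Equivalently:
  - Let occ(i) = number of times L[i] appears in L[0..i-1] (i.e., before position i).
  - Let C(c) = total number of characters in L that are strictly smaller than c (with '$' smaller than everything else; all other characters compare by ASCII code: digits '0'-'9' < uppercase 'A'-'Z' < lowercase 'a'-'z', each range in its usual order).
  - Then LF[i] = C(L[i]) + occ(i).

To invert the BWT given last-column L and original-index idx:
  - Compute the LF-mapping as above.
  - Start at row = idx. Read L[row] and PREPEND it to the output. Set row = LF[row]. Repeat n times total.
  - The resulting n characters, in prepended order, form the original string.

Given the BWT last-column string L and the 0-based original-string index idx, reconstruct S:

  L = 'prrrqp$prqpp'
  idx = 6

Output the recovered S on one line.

Answer: qprpqrpprrp$

Derivation:
LF mapping: 1 8 9 10 6 2 0 3 11 7 4 5
Walk LF starting at row 6, prepending L[row]:
  step 1: row=6, L[6]='$', prepend. Next row=LF[6]=0
  step 2: row=0, L[0]='p', prepend. Next row=LF[0]=1
  step 3: row=1, L[1]='r', prepend. Next row=LF[1]=8
  step 4: row=8, L[8]='r', prepend. Next row=LF[8]=11
  step 5: row=11, L[11]='p', prepend. Next row=LF[11]=5
  step 6: row=5, L[5]='p', prepend. Next row=LF[5]=2
  step 7: row=2, L[2]='r', prepend. Next row=LF[2]=9
  step 8: row=9, L[9]='q', prepend. Next row=LF[9]=7
  step 9: row=7, L[7]='p', prepend. Next row=LF[7]=3
  step 10: row=3, L[3]='r', prepend. Next row=LF[3]=10
  step 11: row=10, L[10]='p', prepend. Next row=LF[10]=4
  step 12: row=4, L[4]='q', prepend. Next row=LF[4]=6
Reversed output: qprpqrpprrp$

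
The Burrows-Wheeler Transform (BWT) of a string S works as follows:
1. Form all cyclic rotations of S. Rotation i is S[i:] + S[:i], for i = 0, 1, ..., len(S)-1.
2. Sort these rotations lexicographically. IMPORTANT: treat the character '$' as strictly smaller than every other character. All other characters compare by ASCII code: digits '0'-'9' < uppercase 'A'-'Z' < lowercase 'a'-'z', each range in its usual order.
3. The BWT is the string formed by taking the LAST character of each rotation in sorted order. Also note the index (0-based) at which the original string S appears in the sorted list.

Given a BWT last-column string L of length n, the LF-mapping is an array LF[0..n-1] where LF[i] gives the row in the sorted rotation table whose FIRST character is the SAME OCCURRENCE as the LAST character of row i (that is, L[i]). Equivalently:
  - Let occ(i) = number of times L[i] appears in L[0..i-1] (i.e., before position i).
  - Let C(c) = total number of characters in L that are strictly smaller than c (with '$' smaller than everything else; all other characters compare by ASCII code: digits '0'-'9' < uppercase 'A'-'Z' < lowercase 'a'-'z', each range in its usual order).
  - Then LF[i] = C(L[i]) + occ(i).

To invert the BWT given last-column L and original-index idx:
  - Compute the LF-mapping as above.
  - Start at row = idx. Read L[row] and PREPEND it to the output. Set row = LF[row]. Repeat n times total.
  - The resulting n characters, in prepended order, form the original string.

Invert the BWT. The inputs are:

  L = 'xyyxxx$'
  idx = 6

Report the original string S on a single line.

LF mapping: 1 5 6 2 3 4 0
Walk LF starting at row 6, prepending L[row]:
  step 1: row=6, L[6]='$', prepend. Next row=LF[6]=0
  step 2: row=0, L[0]='x', prepend. Next row=LF[0]=1
  step 3: row=1, L[1]='y', prepend. Next row=LF[1]=5
  step 4: row=5, L[5]='x', prepend. Next row=LF[5]=4
  step 5: row=4, L[4]='x', prepend. Next row=LF[4]=3
  step 6: row=3, L[3]='x', prepend. Next row=LF[3]=2
  step 7: row=2, L[2]='y', prepend. Next row=LF[2]=6
Reversed output: yxxxyx$

Answer: yxxxyx$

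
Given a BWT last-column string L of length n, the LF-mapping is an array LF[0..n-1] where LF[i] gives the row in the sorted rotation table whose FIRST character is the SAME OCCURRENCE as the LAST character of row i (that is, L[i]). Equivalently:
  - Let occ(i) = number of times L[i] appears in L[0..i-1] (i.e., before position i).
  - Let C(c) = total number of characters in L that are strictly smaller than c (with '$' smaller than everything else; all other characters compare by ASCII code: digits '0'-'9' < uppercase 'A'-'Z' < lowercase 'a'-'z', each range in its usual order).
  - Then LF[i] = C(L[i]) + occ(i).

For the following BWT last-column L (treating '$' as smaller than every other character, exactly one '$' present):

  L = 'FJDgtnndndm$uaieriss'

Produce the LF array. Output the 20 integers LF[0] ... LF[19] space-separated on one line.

Answer: 2 3 1 8 18 12 13 5 14 6 11 0 19 4 9 7 15 10 16 17

Derivation:
Char counts: '$':1, 'D':1, 'F':1, 'J':1, 'a':1, 'd':2, 'e':1, 'g':1, 'i':2, 'm':1, 'n':3, 'r':1, 's':2, 't':1, 'u':1
C (first-col start): C('$')=0, C('D')=1, C('F')=2, C('J')=3, C('a')=4, C('d')=5, C('e')=7, C('g')=8, C('i')=9, C('m')=11, C('n')=12, C('r')=15, C('s')=16, C('t')=18, C('u')=19
L[0]='F': occ=0, LF[0]=C('F')+0=2+0=2
L[1]='J': occ=0, LF[1]=C('J')+0=3+0=3
L[2]='D': occ=0, LF[2]=C('D')+0=1+0=1
L[3]='g': occ=0, LF[3]=C('g')+0=8+0=8
L[4]='t': occ=0, LF[4]=C('t')+0=18+0=18
L[5]='n': occ=0, LF[5]=C('n')+0=12+0=12
L[6]='n': occ=1, LF[6]=C('n')+1=12+1=13
L[7]='d': occ=0, LF[7]=C('d')+0=5+0=5
L[8]='n': occ=2, LF[8]=C('n')+2=12+2=14
L[9]='d': occ=1, LF[9]=C('d')+1=5+1=6
L[10]='m': occ=0, LF[10]=C('m')+0=11+0=11
L[11]='$': occ=0, LF[11]=C('$')+0=0+0=0
L[12]='u': occ=0, LF[12]=C('u')+0=19+0=19
L[13]='a': occ=0, LF[13]=C('a')+0=4+0=4
L[14]='i': occ=0, LF[14]=C('i')+0=9+0=9
L[15]='e': occ=0, LF[15]=C('e')+0=7+0=7
L[16]='r': occ=0, LF[16]=C('r')+0=15+0=15
L[17]='i': occ=1, LF[17]=C('i')+1=9+1=10
L[18]='s': occ=0, LF[18]=C('s')+0=16+0=16
L[19]='s': occ=1, LF[19]=C('s')+1=16+1=17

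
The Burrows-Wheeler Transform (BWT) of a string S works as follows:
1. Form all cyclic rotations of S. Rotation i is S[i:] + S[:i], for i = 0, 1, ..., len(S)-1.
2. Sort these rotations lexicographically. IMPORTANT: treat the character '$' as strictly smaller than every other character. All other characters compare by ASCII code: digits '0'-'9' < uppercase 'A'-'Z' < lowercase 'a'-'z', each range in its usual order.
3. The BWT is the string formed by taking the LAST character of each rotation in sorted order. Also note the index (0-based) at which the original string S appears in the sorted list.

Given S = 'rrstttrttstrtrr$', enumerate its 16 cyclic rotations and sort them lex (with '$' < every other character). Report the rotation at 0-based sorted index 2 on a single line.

All 16 rotations (rotation i = S[i:]+S[:i]):
  rot[0] = rrstttrttstrtrr$
  rot[1] = rstttrttstrtrr$r
  rot[2] = stttrttstrtrr$rr
  rot[3] = tttrttstrtrr$rrs
  rot[4] = ttrttstrtrr$rrst
  rot[5] = trttstrtrr$rrstt
  rot[6] = rttstrtrr$rrsttt
  rot[7] = ttstrtrr$rrstttr
  rot[8] = tstrtrr$rrstttrt
  rot[9] = strtrr$rrstttrtt
  rot[10] = trtrr$rrstttrtts
  rot[11] = rtrr$rrstttrttst
  rot[12] = trr$rrstttrttstr
  rot[13] = rr$rrstttrttstrt
  rot[14] = r$rrstttrttstrtr
  rot[15] = $rrstttrttstrtrr
Sorted (with $ < everything):
  sorted[0] = $rrstttrttstrtrr
  sorted[1] = r$rrstttrttstrtr
  sorted[2] = rr$rrstttrttstrt
  sorted[3] = rrstttrttstrtrr$
  sorted[4] = rstttrttstrtrr$r
  sorted[5] = rtrr$rrstttrttst
  sorted[6] = rttstrtrr$rrsttt
  sorted[7] = strtrr$rrstttrtt
  sorted[8] = stttrttstrtrr$rr
  sorted[9] = trr$rrstttrttstr
  sorted[10] = trtrr$rrstttrtts
  sorted[11] = trttstrtrr$rrstt
  sorted[12] = tstrtrr$rrstttrt
  sorted[13] = ttrttstrtrr$rrst
  sorted[14] = ttstrtrr$rrstttr
  sorted[15] = tttrttstrtrr$rrs
sorted[2] = rr$rrstttrttstrt

Answer: rr$rrstttrttstrt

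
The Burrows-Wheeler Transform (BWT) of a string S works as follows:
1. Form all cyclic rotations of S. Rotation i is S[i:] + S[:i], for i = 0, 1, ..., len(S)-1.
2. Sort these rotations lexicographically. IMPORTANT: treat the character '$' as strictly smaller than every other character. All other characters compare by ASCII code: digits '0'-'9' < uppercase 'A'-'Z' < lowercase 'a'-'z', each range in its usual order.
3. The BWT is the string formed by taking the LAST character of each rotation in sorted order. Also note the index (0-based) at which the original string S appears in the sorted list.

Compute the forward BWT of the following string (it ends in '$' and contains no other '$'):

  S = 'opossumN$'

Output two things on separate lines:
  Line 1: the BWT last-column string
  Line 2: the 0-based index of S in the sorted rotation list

All 9 rotations (rotation i = S[i:]+S[:i]):
  rot[0] = opossumN$
  rot[1] = possumN$o
  rot[2] = ossumN$op
  rot[3] = ssumN$opo
  rot[4] = sumN$opos
  rot[5] = umN$oposs
  rot[6] = mN$opossu
  rot[7] = N$opossum
  rot[8] = $opossumN
Sorted (with $ < everything):
  sorted[0] = $opossumN  (last char: 'N')
  sorted[1] = N$opossum  (last char: 'm')
  sorted[2] = mN$opossu  (last char: 'u')
  sorted[3] = opossumN$  (last char: '$')
  sorted[4] = ossumN$op  (last char: 'p')
  sorted[5] = possumN$o  (last char: 'o')
  sorted[6] = ssumN$opo  (last char: 'o')
  sorted[7] = sumN$opos  (last char: 's')
  sorted[8] = umN$oposs  (last char: 's')
Last column: Nmu$pooss
Original string S is at sorted index 3

Answer: Nmu$pooss
3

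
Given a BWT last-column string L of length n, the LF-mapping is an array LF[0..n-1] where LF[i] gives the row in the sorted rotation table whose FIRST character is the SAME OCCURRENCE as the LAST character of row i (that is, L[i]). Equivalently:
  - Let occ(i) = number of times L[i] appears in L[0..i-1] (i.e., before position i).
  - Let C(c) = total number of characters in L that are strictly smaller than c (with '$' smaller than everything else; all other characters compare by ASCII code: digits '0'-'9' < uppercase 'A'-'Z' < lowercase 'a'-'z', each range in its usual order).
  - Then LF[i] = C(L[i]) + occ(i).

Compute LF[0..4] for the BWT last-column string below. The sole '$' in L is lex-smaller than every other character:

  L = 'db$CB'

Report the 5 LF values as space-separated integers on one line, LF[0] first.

Char counts: '$':1, 'B':1, 'C':1, 'b':1, 'd':1
C (first-col start): C('$')=0, C('B')=1, C('C')=2, C('b')=3, C('d')=4
L[0]='d': occ=0, LF[0]=C('d')+0=4+0=4
L[1]='b': occ=0, LF[1]=C('b')+0=3+0=3
L[2]='$': occ=0, LF[2]=C('$')+0=0+0=0
L[3]='C': occ=0, LF[3]=C('C')+0=2+0=2
L[4]='B': occ=0, LF[4]=C('B')+0=1+0=1

Answer: 4 3 0 2 1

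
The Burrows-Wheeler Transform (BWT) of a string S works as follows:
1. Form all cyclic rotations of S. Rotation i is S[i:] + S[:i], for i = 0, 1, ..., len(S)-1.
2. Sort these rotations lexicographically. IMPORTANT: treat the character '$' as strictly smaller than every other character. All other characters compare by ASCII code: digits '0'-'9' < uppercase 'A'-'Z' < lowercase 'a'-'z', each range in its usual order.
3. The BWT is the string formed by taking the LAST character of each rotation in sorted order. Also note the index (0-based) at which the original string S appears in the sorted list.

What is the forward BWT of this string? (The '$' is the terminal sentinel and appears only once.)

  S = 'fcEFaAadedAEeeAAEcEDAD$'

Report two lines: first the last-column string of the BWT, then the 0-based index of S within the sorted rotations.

Answer: DeDAdaAEccAAEFAEfeaedE$
22

Derivation:
All 23 rotations (rotation i = S[i:]+S[:i]):
  rot[0] = fcEFaAadedAEeeAAEcEDAD$
  rot[1] = cEFaAadedAEeeAAEcEDAD$f
  rot[2] = EFaAadedAEeeAAEcEDAD$fc
  rot[3] = FaAadedAEeeAAEcEDAD$fcE
  rot[4] = aAadedAEeeAAEcEDAD$fcEF
  rot[5] = AadedAEeeAAEcEDAD$fcEFa
  rot[6] = adedAEeeAAEcEDAD$fcEFaA
  rot[7] = dedAEeeAAEcEDAD$fcEFaAa
  rot[8] = edAEeeAAEcEDAD$fcEFaAad
  rot[9] = dAEeeAAEcEDAD$fcEFaAade
  rot[10] = AEeeAAEcEDAD$fcEFaAaded
  rot[11] = EeeAAEcEDAD$fcEFaAadedA
  rot[12] = eeAAEcEDAD$fcEFaAadedAE
  rot[13] = eAAEcEDAD$fcEFaAadedAEe
  rot[14] = AAEcEDAD$fcEFaAadedAEee
  rot[15] = AEcEDAD$fcEFaAadedAEeeA
  rot[16] = EcEDAD$fcEFaAadedAEeeAA
  rot[17] = cEDAD$fcEFaAadedAEeeAAE
  rot[18] = EDAD$fcEFaAadedAEeeAAEc
  rot[19] = DAD$fcEFaAadedAEeeAAEcE
  rot[20] = AD$fcEFaAadedAEeeAAEcED
  rot[21] = D$fcEFaAadedAEeeAAEcEDA
  rot[22] = $fcEFaAadedAEeeAAEcEDAD
Sorted (with $ < everything):
  sorted[0] = $fcEFaAadedAEeeAAEcEDAD  (last char: 'D')
  sorted[1] = AAEcEDAD$fcEFaAadedAEee  (last char: 'e')
  sorted[2] = AD$fcEFaAadedAEeeAAEcED  (last char: 'D')
  sorted[3] = AEcEDAD$fcEFaAadedAEeeA  (last char: 'A')
  sorted[4] = AEeeAAEcEDAD$fcEFaAaded  (last char: 'd')
  sorted[5] = AadedAEeeAAEcEDAD$fcEFa  (last char: 'a')
  sorted[6] = D$fcEFaAadedAEeeAAEcEDA  (last char: 'A')
  sorted[7] = DAD$fcEFaAadedAEeeAAEcE  (last char: 'E')
  sorted[8] = EDAD$fcEFaAadedAEeeAAEc  (last char: 'c')
  sorted[9] = EFaAadedAEeeAAEcEDAD$fc  (last char: 'c')
  sorted[10] = EcEDAD$fcEFaAadedAEeeAA  (last char: 'A')
  sorted[11] = EeeAAEcEDAD$fcEFaAadedA  (last char: 'A')
  sorted[12] = FaAadedAEeeAAEcEDAD$fcE  (last char: 'E')
  sorted[13] = aAadedAEeeAAEcEDAD$fcEF  (last char: 'F')
  sorted[14] = adedAEeeAAEcEDAD$fcEFaA  (last char: 'A')
  sorted[15] = cEDAD$fcEFaAadedAEeeAAE  (last char: 'E')
  sorted[16] = cEFaAadedAEeeAAEcEDAD$f  (last char: 'f')
  sorted[17] = dAEeeAAEcEDAD$fcEFaAade  (last char: 'e')
  sorted[18] = dedAEeeAAEcEDAD$fcEFaAa  (last char: 'a')
  sorted[19] = eAAEcEDAD$fcEFaAadedAEe  (last char: 'e')
  sorted[20] = edAEeeAAEcEDAD$fcEFaAad  (last char: 'd')
  sorted[21] = eeAAEcEDAD$fcEFaAadedAE  (last char: 'E')
  sorted[22] = fcEFaAadedAEeeAAEcEDAD$  (last char: '$')
Last column: DeDAdaAEccAAEFAEfeaedE$
Original string S is at sorted index 22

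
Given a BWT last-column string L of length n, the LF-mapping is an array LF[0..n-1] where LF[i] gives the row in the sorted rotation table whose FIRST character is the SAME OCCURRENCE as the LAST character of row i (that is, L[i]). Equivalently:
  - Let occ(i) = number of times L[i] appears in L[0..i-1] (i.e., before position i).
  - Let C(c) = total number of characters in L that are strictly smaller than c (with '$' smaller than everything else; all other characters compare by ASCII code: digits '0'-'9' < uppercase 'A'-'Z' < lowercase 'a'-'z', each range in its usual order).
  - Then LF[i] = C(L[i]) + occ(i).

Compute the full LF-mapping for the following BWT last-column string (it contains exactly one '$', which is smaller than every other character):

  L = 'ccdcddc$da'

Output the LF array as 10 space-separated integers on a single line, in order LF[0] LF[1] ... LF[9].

Answer: 2 3 6 4 7 8 5 0 9 1

Derivation:
Char counts: '$':1, 'a':1, 'c':4, 'd':4
C (first-col start): C('$')=0, C('a')=1, C('c')=2, C('d')=6
L[0]='c': occ=0, LF[0]=C('c')+0=2+0=2
L[1]='c': occ=1, LF[1]=C('c')+1=2+1=3
L[2]='d': occ=0, LF[2]=C('d')+0=6+0=6
L[3]='c': occ=2, LF[3]=C('c')+2=2+2=4
L[4]='d': occ=1, LF[4]=C('d')+1=6+1=7
L[5]='d': occ=2, LF[5]=C('d')+2=6+2=8
L[6]='c': occ=3, LF[6]=C('c')+3=2+3=5
L[7]='$': occ=0, LF[7]=C('$')+0=0+0=0
L[8]='d': occ=3, LF[8]=C('d')+3=6+3=9
L[9]='a': occ=0, LF[9]=C('a')+0=1+0=1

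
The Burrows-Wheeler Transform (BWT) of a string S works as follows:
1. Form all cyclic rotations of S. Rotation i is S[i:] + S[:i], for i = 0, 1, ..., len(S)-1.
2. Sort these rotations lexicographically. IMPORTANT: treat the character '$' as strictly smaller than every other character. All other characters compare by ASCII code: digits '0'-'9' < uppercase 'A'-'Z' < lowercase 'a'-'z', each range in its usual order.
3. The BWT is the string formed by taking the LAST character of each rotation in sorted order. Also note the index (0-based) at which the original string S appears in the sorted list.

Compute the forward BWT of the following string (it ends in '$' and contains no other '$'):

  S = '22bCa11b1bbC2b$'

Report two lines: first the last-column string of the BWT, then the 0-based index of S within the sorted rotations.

Answer: ba1b$C2bbC21b21
4

Derivation:
All 15 rotations (rotation i = S[i:]+S[:i]):
  rot[0] = 22bCa11b1bbC2b$
  rot[1] = 2bCa11b1bbC2b$2
  rot[2] = bCa11b1bbC2b$22
  rot[3] = Ca11b1bbC2b$22b
  rot[4] = a11b1bbC2b$22bC
  rot[5] = 11b1bbC2b$22bCa
  rot[6] = 1b1bbC2b$22bCa1
  rot[7] = b1bbC2b$22bCa11
  rot[8] = 1bbC2b$22bCa11b
  rot[9] = bbC2b$22bCa11b1
  rot[10] = bC2b$22bCa11b1b
  rot[11] = C2b$22bCa11b1bb
  rot[12] = 2b$22bCa11b1bbC
  rot[13] = b$22bCa11b1bbC2
  rot[14] = $22bCa11b1bbC2b
Sorted (with $ < everything):
  sorted[0] = $22bCa11b1bbC2b  (last char: 'b')
  sorted[1] = 11b1bbC2b$22bCa  (last char: 'a')
  sorted[2] = 1b1bbC2b$22bCa1  (last char: '1')
  sorted[3] = 1bbC2b$22bCa11b  (last char: 'b')
  sorted[4] = 22bCa11b1bbC2b$  (last char: '$')
  sorted[5] = 2b$22bCa11b1bbC  (last char: 'C')
  sorted[6] = 2bCa11b1bbC2b$2  (last char: '2')
  sorted[7] = C2b$22bCa11b1bb  (last char: 'b')
  sorted[8] = Ca11b1bbC2b$22b  (last char: 'b')
  sorted[9] = a11b1bbC2b$22bC  (last char: 'C')
  sorted[10] = b$22bCa11b1bbC2  (last char: '2')
  sorted[11] = b1bbC2b$22bCa11  (last char: '1')
  sorted[12] = bC2b$22bCa11b1b  (last char: 'b')
  sorted[13] = bCa11b1bbC2b$22  (last char: '2')
  sorted[14] = bbC2b$22bCa11b1  (last char: '1')
Last column: ba1b$C2bbC21b21
Original string S is at sorted index 4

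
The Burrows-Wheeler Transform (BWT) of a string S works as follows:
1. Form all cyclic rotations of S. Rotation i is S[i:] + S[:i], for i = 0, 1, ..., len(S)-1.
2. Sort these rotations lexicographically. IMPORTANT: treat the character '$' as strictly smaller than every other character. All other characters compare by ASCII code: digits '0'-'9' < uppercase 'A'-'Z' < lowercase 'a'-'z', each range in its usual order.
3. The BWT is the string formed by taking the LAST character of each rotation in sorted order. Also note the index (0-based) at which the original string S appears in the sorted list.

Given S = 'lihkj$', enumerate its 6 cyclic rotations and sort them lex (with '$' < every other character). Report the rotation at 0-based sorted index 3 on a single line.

All 6 rotations (rotation i = S[i:]+S[:i]):
  rot[0] = lihkj$
  rot[1] = ihkj$l
  rot[2] = hkj$li
  rot[3] = kj$lih
  rot[4] = j$lihk
  rot[5] = $lihkj
Sorted (with $ < everything):
  sorted[0] = $lihkj
  sorted[1] = hkj$li
  sorted[2] = ihkj$l
  sorted[3] = j$lihk
  sorted[4] = kj$lih
  sorted[5] = lihkj$
sorted[3] = j$lihk

Answer: j$lihk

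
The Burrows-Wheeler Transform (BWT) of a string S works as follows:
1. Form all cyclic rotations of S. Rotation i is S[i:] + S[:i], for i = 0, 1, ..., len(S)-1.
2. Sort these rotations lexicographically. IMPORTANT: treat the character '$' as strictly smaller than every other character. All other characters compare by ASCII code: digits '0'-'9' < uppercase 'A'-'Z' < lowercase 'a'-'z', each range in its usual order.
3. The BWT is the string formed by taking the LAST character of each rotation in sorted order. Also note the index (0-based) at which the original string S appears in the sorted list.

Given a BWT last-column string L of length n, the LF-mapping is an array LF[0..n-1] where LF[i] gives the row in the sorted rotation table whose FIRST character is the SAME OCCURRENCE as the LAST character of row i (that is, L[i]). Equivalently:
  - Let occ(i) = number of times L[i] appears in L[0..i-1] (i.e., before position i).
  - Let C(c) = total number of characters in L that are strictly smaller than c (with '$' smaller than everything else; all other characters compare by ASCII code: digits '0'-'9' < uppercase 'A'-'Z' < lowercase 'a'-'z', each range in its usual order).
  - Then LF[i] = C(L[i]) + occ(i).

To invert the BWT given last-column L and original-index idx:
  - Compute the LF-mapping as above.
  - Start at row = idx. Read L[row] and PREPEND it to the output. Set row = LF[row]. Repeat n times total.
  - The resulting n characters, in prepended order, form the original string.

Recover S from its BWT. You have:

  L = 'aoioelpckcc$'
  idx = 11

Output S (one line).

LF mapping: 1 9 6 10 5 8 11 2 7 3 4 0
Walk LF starting at row 11, prepending L[row]:
  step 1: row=11, L[11]='$', prepend. Next row=LF[11]=0
  step 2: row=0, L[0]='a', prepend. Next row=LF[0]=1
  step 3: row=1, L[1]='o', prepend. Next row=LF[1]=9
  step 4: row=9, L[9]='c', prepend. Next row=LF[9]=3
  step 5: row=3, L[3]='o', prepend. Next row=LF[3]=10
  step 6: row=10, L[10]='c', prepend. Next row=LF[10]=4
  step 7: row=4, L[4]='e', prepend. Next row=LF[4]=5
  step 8: row=5, L[5]='l', prepend. Next row=LF[5]=8
  step 9: row=8, L[8]='k', prepend. Next row=LF[8]=7
  step 10: row=7, L[7]='c', prepend. Next row=LF[7]=2
  step 11: row=2, L[2]='i', prepend. Next row=LF[2]=6
  step 12: row=6, L[6]='p', prepend. Next row=LF[6]=11
Reversed output: picklecocoa$

Answer: picklecocoa$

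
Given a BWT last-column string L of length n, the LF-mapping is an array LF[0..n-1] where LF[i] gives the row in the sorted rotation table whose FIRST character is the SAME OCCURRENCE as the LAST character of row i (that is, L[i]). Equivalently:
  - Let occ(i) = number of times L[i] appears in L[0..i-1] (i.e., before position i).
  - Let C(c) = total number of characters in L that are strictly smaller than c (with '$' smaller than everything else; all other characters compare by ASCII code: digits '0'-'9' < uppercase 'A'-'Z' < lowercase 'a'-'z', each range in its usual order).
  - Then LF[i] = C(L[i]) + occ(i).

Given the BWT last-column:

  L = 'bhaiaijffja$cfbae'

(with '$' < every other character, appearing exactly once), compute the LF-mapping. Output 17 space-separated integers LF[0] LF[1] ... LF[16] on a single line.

Answer: 5 12 1 13 2 14 15 9 10 16 3 0 7 11 6 4 8

Derivation:
Char counts: '$':1, 'a':4, 'b':2, 'c':1, 'e':1, 'f':3, 'h':1, 'i':2, 'j':2
C (first-col start): C('$')=0, C('a')=1, C('b')=5, C('c')=7, C('e')=8, C('f')=9, C('h')=12, C('i')=13, C('j')=15
L[0]='b': occ=0, LF[0]=C('b')+0=5+0=5
L[1]='h': occ=0, LF[1]=C('h')+0=12+0=12
L[2]='a': occ=0, LF[2]=C('a')+0=1+0=1
L[3]='i': occ=0, LF[3]=C('i')+0=13+0=13
L[4]='a': occ=1, LF[4]=C('a')+1=1+1=2
L[5]='i': occ=1, LF[5]=C('i')+1=13+1=14
L[6]='j': occ=0, LF[6]=C('j')+0=15+0=15
L[7]='f': occ=0, LF[7]=C('f')+0=9+0=9
L[8]='f': occ=1, LF[8]=C('f')+1=9+1=10
L[9]='j': occ=1, LF[9]=C('j')+1=15+1=16
L[10]='a': occ=2, LF[10]=C('a')+2=1+2=3
L[11]='$': occ=0, LF[11]=C('$')+0=0+0=0
L[12]='c': occ=0, LF[12]=C('c')+0=7+0=7
L[13]='f': occ=2, LF[13]=C('f')+2=9+2=11
L[14]='b': occ=1, LF[14]=C('b')+1=5+1=6
L[15]='a': occ=3, LF[15]=C('a')+3=1+3=4
L[16]='e': occ=0, LF[16]=C('e')+0=8+0=8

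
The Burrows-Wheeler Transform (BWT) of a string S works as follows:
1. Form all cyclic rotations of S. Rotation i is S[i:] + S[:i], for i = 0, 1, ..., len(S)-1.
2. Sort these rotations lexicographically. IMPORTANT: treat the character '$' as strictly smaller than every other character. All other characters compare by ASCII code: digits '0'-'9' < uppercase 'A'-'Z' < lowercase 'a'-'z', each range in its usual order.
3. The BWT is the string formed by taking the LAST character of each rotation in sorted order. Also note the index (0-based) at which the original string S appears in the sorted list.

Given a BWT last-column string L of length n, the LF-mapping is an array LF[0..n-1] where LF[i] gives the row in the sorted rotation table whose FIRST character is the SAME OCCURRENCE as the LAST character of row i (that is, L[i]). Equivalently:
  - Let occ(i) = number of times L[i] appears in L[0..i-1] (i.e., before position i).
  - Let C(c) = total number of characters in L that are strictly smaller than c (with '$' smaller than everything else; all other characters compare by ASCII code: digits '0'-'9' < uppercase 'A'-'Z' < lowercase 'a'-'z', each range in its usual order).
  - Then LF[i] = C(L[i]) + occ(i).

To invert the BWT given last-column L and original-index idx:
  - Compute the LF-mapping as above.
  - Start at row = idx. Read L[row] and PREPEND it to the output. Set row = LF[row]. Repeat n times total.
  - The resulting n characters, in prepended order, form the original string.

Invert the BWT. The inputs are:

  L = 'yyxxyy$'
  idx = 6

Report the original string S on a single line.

Answer: yyyxxy$

Derivation:
LF mapping: 3 4 1 2 5 6 0
Walk LF starting at row 6, prepending L[row]:
  step 1: row=6, L[6]='$', prepend. Next row=LF[6]=0
  step 2: row=0, L[0]='y', prepend. Next row=LF[0]=3
  step 3: row=3, L[3]='x', prepend. Next row=LF[3]=2
  step 4: row=2, L[2]='x', prepend. Next row=LF[2]=1
  step 5: row=1, L[1]='y', prepend. Next row=LF[1]=4
  step 6: row=4, L[4]='y', prepend. Next row=LF[4]=5
  step 7: row=5, L[5]='y', prepend. Next row=LF[5]=6
Reversed output: yyyxxy$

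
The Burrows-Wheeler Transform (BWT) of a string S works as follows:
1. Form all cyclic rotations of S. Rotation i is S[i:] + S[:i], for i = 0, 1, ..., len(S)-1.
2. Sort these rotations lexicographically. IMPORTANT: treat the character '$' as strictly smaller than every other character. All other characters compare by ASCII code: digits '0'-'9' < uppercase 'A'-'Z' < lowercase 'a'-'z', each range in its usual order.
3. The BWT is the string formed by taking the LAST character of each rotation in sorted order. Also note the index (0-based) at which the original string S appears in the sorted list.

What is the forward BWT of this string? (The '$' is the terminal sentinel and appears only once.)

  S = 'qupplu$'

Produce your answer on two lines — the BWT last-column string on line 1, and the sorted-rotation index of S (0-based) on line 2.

Answer: uppu$lq
4

Derivation:
All 7 rotations (rotation i = S[i:]+S[:i]):
  rot[0] = qupplu$
  rot[1] = upplu$q
  rot[2] = pplu$qu
  rot[3] = plu$qup
  rot[4] = lu$qupp
  rot[5] = u$quppl
  rot[6] = $qupplu
Sorted (with $ < everything):
  sorted[0] = $qupplu  (last char: 'u')
  sorted[1] = lu$qupp  (last char: 'p')
  sorted[2] = plu$qup  (last char: 'p')
  sorted[3] = pplu$qu  (last char: 'u')
  sorted[4] = qupplu$  (last char: '$')
  sorted[5] = u$quppl  (last char: 'l')
  sorted[6] = upplu$q  (last char: 'q')
Last column: uppu$lq
Original string S is at sorted index 4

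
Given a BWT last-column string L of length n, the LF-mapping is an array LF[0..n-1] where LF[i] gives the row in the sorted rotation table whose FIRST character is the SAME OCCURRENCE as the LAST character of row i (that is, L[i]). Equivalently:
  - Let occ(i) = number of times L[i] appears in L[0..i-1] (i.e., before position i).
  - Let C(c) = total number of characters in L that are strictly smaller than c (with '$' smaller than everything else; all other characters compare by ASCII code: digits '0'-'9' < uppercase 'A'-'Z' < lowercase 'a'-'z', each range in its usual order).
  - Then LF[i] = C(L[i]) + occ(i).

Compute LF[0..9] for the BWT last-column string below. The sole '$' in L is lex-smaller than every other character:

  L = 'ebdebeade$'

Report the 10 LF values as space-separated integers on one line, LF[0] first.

Answer: 6 2 4 7 3 8 1 5 9 0

Derivation:
Char counts: '$':1, 'a':1, 'b':2, 'd':2, 'e':4
C (first-col start): C('$')=0, C('a')=1, C('b')=2, C('d')=4, C('e')=6
L[0]='e': occ=0, LF[0]=C('e')+0=6+0=6
L[1]='b': occ=0, LF[1]=C('b')+0=2+0=2
L[2]='d': occ=0, LF[2]=C('d')+0=4+0=4
L[3]='e': occ=1, LF[3]=C('e')+1=6+1=7
L[4]='b': occ=1, LF[4]=C('b')+1=2+1=3
L[5]='e': occ=2, LF[5]=C('e')+2=6+2=8
L[6]='a': occ=0, LF[6]=C('a')+0=1+0=1
L[7]='d': occ=1, LF[7]=C('d')+1=4+1=5
L[8]='e': occ=3, LF[8]=C('e')+3=6+3=9
L[9]='$': occ=0, LF[9]=C('$')+0=0+0=0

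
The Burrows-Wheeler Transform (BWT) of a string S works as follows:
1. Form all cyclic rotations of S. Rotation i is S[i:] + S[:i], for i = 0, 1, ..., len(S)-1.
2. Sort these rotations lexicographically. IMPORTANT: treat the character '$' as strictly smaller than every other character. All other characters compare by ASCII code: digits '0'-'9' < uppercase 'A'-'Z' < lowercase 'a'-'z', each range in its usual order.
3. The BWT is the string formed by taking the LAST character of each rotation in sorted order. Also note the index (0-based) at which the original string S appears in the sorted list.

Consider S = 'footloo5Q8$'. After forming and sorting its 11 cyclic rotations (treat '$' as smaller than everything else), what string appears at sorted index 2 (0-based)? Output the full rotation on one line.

Answer: 8$footloo5Q

Derivation:
All 11 rotations (rotation i = S[i:]+S[:i]):
  rot[0] = footloo5Q8$
  rot[1] = ootloo5Q8$f
  rot[2] = otloo5Q8$fo
  rot[3] = tloo5Q8$foo
  rot[4] = loo5Q8$foot
  rot[5] = oo5Q8$footl
  rot[6] = o5Q8$footlo
  rot[7] = 5Q8$footloo
  rot[8] = Q8$footloo5
  rot[9] = 8$footloo5Q
  rot[10] = $footloo5Q8
Sorted (with $ < everything):
  sorted[0] = $footloo5Q8
  sorted[1] = 5Q8$footloo
  sorted[2] = 8$footloo5Q
  sorted[3] = Q8$footloo5
  sorted[4] = footloo5Q8$
  sorted[5] = loo5Q8$foot
  sorted[6] = o5Q8$footlo
  sorted[7] = oo5Q8$footl
  sorted[8] = ootloo5Q8$f
  sorted[9] = otloo5Q8$fo
  sorted[10] = tloo5Q8$foo
sorted[2] = 8$footloo5Q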